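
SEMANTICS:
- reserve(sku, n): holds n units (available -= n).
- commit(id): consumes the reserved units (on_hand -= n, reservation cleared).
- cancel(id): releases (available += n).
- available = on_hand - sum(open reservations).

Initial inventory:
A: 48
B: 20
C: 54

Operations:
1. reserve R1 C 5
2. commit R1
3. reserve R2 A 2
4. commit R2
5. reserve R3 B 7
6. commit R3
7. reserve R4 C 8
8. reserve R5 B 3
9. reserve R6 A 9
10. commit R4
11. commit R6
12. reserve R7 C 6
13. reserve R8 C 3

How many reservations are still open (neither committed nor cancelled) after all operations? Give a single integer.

Step 1: reserve R1 C 5 -> on_hand[A=48 B=20 C=54] avail[A=48 B=20 C=49] open={R1}
Step 2: commit R1 -> on_hand[A=48 B=20 C=49] avail[A=48 B=20 C=49] open={}
Step 3: reserve R2 A 2 -> on_hand[A=48 B=20 C=49] avail[A=46 B=20 C=49] open={R2}
Step 4: commit R2 -> on_hand[A=46 B=20 C=49] avail[A=46 B=20 C=49] open={}
Step 5: reserve R3 B 7 -> on_hand[A=46 B=20 C=49] avail[A=46 B=13 C=49] open={R3}
Step 6: commit R3 -> on_hand[A=46 B=13 C=49] avail[A=46 B=13 C=49] open={}
Step 7: reserve R4 C 8 -> on_hand[A=46 B=13 C=49] avail[A=46 B=13 C=41] open={R4}
Step 8: reserve R5 B 3 -> on_hand[A=46 B=13 C=49] avail[A=46 B=10 C=41] open={R4,R5}
Step 9: reserve R6 A 9 -> on_hand[A=46 B=13 C=49] avail[A=37 B=10 C=41] open={R4,R5,R6}
Step 10: commit R4 -> on_hand[A=46 B=13 C=41] avail[A=37 B=10 C=41] open={R5,R6}
Step 11: commit R6 -> on_hand[A=37 B=13 C=41] avail[A=37 B=10 C=41] open={R5}
Step 12: reserve R7 C 6 -> on_hand[A=37 B=13 C=41] avail[A=37 B=10 C=35] open={R5,R7}
Step 13: reserve R8 C 3 -> on_hand[A=37 B=13 C=41] avail[A=37 B=10 C=32] open={R5,R7,R8}
Open reservations: ['R5', 'R7', 'R8'] -> 3

Answer: 3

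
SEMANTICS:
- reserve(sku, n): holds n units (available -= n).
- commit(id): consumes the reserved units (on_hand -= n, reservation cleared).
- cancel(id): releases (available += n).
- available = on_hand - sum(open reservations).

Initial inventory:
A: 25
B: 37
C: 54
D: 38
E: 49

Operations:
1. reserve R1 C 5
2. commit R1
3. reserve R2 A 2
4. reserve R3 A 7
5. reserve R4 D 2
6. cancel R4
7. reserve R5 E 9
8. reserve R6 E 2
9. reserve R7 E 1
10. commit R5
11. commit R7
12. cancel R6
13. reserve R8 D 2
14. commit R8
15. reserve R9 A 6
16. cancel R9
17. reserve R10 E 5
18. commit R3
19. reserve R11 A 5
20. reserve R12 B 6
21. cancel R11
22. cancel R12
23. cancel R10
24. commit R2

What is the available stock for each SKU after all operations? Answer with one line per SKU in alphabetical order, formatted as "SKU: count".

Answer: A: 16
B: 37
C: 49
D: 36
E: 39

Derivation:
Step 1: reserve R1 C 5 -> on_hand[A=25 B=37 C=54 D=38 E=49] avail[A=25 B=37 C=49 D=38 E=49] open={R1}
Step 2: commit R1 -> on_hand[A=25 B=37 C=49 D=38 E=49] avail[A=25 B=37 C=49 D=38 E=49] open={}
Step 3: reserve R2 A 2 -> on_hand[A=25 B=37 C=49 D=38 E=49] avail[A=23 B=37 C=49 D=38 E=49] open={R2}
Step 4: reserve R3 A 7 -> on_hand[A=25 B=37 C=49 D=38 E=49] avail[A=16 B=37 C=49 D=38 E=49] open={R2,R3}
Step 5: reserve R4 D 2 -> on_hand[A=25 B=37 C=49 D=38 E=49] avail[A=16 B=37 C=49 D=36 E=49] open={R2,R3,R4}
Step 6: cancel R4 -> on_hand[A=25 B=37 C=49 D=38 E=49] avail[A=16 B=37 C=49 D=38 E=49] open={R2,R3}
Step 7: reserve R5 E 9 -> on_hand[A=25 B=37 C=49 D=38 E=49] avail[A=16 B=37 C=49 D=38 E=40] open={R2,R3,R5}
Step 8: reserve R6 E 2 -> on_hand[A=25 B=37 C=49 D=38 E=49] avail[A=16 B=37 C=49 D=38 E=38] open={R2,R3,R5,R6}
Step 9: reserve R7 E 1 -> on_hand[A=25 B=37 C=49 D=38 E=49] avail[A=16 B=37 C=49 D=38 E=37] open={R2,R3,R5,R6,R7}
Step 10: commit R5 -> on_hand[A=25 B=37 C=49 D=38 E=40] avail[A=16 B=37 C=49 D=38 E=37] open={R2,R3,R6,R7}
Step 11: commit R7 -> on_hand[A=25 B=37 C=49 D=38 E=39] avail[A=16 B=37 C=49 D=38 E=37] open={R2,R3,R6}
Step 12: cancel R6 -> on_hand[A=25 B=37 C=49 D=38 E=39] avail[A=16 B=37 C=49 D=38 E=39] open={R2,R3}
Step 13: reserve R8 D 2 -> on_hand[A=25 B=37 C=49 D=38 E=39] avail[A=16 B=37 C=49 D=36 E=39] open={R2,R3,R8}
Step 14: commit R8 -> on_hand[A=25 B=37 C=49 D=36 E=39] avail[A=16 B=37 C=49 D=36 E=39] open={R2,R3}
Step 15: reserve R9 A 6 -> on_hand[A=25 B=37 C=49 D=36 E=39] avail[A=10 B=37 C=49 D=36 E=39] open={R2,R3,R9}
Step 16: cancel R9 -> on_hand[A=25 B=37 C=49 D=36 E=39] avail[A=16 B=37 C=49 D=36 E=39] open={R2,R3}
Step 17: reserve R10 E 5 -> on_hand[A=25 B=37 C=49 D=36 E=39] avail[A=16 B=37 C=49 D=36 E=34] open={R10,R2,R3}
Step 18: commit R3 -> on_hand[A=18 B=37 C=49 D=36 E=39] avail[A=16 B=37 C=49 D=36 E=34] open={R10,R2}
Step 19: reserve R11 A 5 -> on_hand[A=18 B=37 C=49 D=36 E=39] avail[A=11 B=37 C=49 D=36 E=34] open={R10,R11,R2}
Step 20: reserve R12 B 6 -> on_hand[A=18 B=37 C=49 D=36 E=39] avail[A=11 B=31 C=49 D=36 E=34] open={R10,R11,R12,R2}
Step 21: cancel R11 -> on_hand[A=18 B=37 C=49 D=36 E=39] avail[A=16 B=31 C=49 D=36 E=34] open={R10,R12,R2}
Step 22: cancel R12 -> on_hand[A=18 B=37 C=49 D=36 E=39] avail[A=16 B=37 C=49 D=36 E=34] open={R10,R2}
Step 23: cancel R10 -> on_hand[A=18 B=37 C=49 D=36 E=39] avail[A=16 B=37 C=49 D=36 E=39] open={R2}
Step 24: commit R2 -> on_hand[A=16 B=37 C=49 D=36 E=39] avail[A=16 B=37 C=49 D=36 E=39] open={}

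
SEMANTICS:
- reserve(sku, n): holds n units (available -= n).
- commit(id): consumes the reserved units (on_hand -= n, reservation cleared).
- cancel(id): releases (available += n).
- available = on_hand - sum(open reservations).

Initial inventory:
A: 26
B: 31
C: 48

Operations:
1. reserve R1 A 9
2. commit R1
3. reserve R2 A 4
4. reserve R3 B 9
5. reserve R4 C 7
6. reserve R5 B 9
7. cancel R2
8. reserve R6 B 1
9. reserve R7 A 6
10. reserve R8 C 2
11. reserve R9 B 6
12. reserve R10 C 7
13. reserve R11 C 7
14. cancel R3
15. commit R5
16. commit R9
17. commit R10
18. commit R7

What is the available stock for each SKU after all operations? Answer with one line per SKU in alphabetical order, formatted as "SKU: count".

Answer: A: 11
B: 15
C: 25

Derivation:
Step 1: reserve R1 A 9 -> on_hand[A=26 B=31 C=48] avail[A=17 B=31 C=48] open={R1}
Step 2: commit R1 -> on_hand[A=17 B=31 C=48] avail[A=17 B=31 C=48] open={}
Step 3: reserve R2 A 4 -> on_hand[A=17 B=31 C=48] avail[A=13 B=31 C=48] open={R2}
Step 4: reserve R3 B 9 -> on_hand[A=17 B=31 C=48] avail[A=13 B=22 C=48] open={R2,R3}
Step 5: reserve R4 C 7 -> on_hand[A=17 B=31 C=48] avail[A=13 B=22 C=41] open={R2,R3,R4}
Step 6: reserve R5 B 9 -> on_hand[A=17 B=31 C=48] avail[A=13 B=13 C=41] open={R2,R3,R4,R5}
Step 7: cancel R2 -> on_hand[A=17 B=31 C=48] avail[A=17 B=13 C=41] open={R3,R4,R5}
Step 8: reserve R6 B 1 -> on_hand[A=17 B=31 C=48] avail[A=17 B=12 C=41] open={R3,R4,R5,R6}
Step 9: reserve R7 A 6 -> on_hand[A=17 B=31 C=48] avail[A=11 B=12 C=41] open={R3,R4,R5,R6,R7}
Step 10: reserve R8 C 2 -> on_hand[A=17 B=31 C=48] avail[A=11 B=12 C=39] open={R3,R4,R5,R6,R7,R8}
Step 11: reserve R9 B 6 -> on_hand[A=17 B=31 C=48] avail[A=11 B=6 C=39] open={R3,R4,R5,R6,R7,R8,R9}
Step 12: reserve R10 C 7 -> on_hand[A=17 B=31 C=48] avail[A=11 B=6 C=32] open={R10,R3,R4,R5,R6,R7,R8,R9}
Step 13: reserve R11 C 7 -> on_hand[A=17 B=31 C=48] avail[A=11 B=6 C=25] open={R10,R11,R3,R4,R5,R6,R7,R8,R9}
Step 14: cancel R3 -> on_hand[A=17 B=31 C=48] avail[A=11 B=15 C=25] open={R10,R11,R4,R5,R6,R7,R8,R9}
Step 15: commit R5 -> on_hand[A=17 B=22 C=48] avail[A=11 B=15 C=25] open={R10,R11,R4,R6,R7,R8,R9}
Step 16: commit R9 -> on_hand[A=17 B=16 C=48] avail[A=11 B=15 C=25] open={R10,R11,R4,R6,R7,R8}
Step 17: commit R10 -> on_hand[A=17 B=16 C=41] avail[A=11 B=15 C=25] open={R11,R4,R6,R7,R8}
Step 18: commit R7 -> on_hand[A=11 B=16 C=41] avail[A=11 B=15 C=25] open={R11,R4,R6,R8}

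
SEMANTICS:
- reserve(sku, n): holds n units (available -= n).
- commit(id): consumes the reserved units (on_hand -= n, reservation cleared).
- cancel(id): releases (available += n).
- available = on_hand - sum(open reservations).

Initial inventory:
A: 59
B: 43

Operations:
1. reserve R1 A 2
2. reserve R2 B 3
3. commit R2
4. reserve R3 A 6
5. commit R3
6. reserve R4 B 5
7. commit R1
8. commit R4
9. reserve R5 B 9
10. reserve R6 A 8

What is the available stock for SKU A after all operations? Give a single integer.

Answer: 43

Derivation:
Step 1: reserve R1 A 2 -> on_hand[A=59 B=43] avail[A=57 B=43] open={R1}
Step 2: reserve R2 B 3 -> on_hand[A=59 B=43] avail[A=57 B=40] open={R1,R2}
Step 3: commit R2 -> on_hand[A=59 B=40] avail[A=57 B=40] open={R1}
Step 4: reserve R3 A 6 -> on_hand[A=59 B=40] avail[A=51 B=40] open={R1,R3}
Step 5: commit R3 -> on_hand[A=53 B=40] avail[A=51 B=40] open={R1}
Step 6: reserve R4 B 5 -> on_hand[A=53 B=40] avail[A=51 B=35] open={R1,R4}
Step 7: commit R1 -> on_hand[A=51 B=40] avail[A=51 B=35] open={R4}
Step 8: commit R4 -> on_hand[A=51 B=35] avail[A=51 B=35] open={}
Step 9: reserve R5 B 9 -> on_hand[A=51 B=35] avail[A=51 B=26] open={R5}
Step 10: reserve R6 A 8 -> on_hand[A=51 B=35] avail[A=43 B=26] open={R5,R6}
Final available[A] = 43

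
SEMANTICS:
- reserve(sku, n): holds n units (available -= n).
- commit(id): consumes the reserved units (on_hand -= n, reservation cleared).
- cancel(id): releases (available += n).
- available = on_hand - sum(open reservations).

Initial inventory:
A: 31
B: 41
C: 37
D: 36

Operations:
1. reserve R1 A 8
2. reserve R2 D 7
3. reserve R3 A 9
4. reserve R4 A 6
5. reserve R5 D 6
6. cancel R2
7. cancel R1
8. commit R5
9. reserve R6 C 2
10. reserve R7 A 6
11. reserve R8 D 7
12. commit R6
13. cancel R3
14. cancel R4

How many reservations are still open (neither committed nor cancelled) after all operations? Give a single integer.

Step 1: reserve R1 A 8 -> on_hand[A=31 B=41 C=37 D=36] avail[A=23 B=41 C=37 D=36] open={R1}
Step 2: reserve R2 D 7 -> on_hand[A=31 B=41 C=37 D=36] avail[A=23 B=41 C=37 D=29] open={R1,R2}
Step 3: reserve R3 A 9 -> on_hand[A=31 B=41 C=37 D=36] avail[A=14 B=41 C=37 D=29] open={R1,R2,R3}
Step 4: reserve R4 A 6 -> on_hand[A=31 B=41 C=37 D=36] avail[A=8 B=41 C=37 D=29] open={R1,R2,R3,R4}
Step 5: reserve R5 D 6 -> on_hand[A=31 B=41 C=37 D=36] avail[A=8 B=41 C=37 D=23] open={R1,R2,R3,R4,R5}
Step 6: cancel R2 -> on_hand[A=31 B=41 C=37 D=36] avail[A=8 B=41 C=37 D=30] open={R1,R3,R4,R5}
Step 7: cancel R1 -> on_hand[A=31 B=41 C=37 D=36] avail[A=16 B=41 C=37 D=30] open={R3,R4,R5}
Step 8: commit R5 -> on_hand[A=31 B=41 C=37 D=30] avail[A=16 B=41 C=37 D=30] open={R3,R4}
Step 9: reserve R6 C 2 -> on_hand[A=31 B=41 C=37 D=30] avail[A=16 B=41 C=35 D=30] open={R3,R4,R6}
Step 10: reserve R7 A 6 -> on_hand[A=31 B=41 C=37 D=30] avail[A=10 B=41 C=35 D=30] open={R3,R4,R6,R7}
Step 11: reserve R8 D 7 -> on_hand[A=31 B=41 C=37 D=30] avail[A=10 B=41 C=35 D=23] open={R3,R4,R6,R7,R8}
Step 12: commit R6 -> on_hand[A=31 B=41 C=35 D=30] avail[A=10 B=41 C=35 D=23] open={R3,R4,R7,R8}
Step 13: cancel R3 -> on_hand[A=31 B=41 C=35 D=30] avail[A=19 B=41 C=35 D=23] open={R4,R7,R8}
Step 14: cancel R4 -> on_hand[A=31 B=41 C=35 D=30] avail[A=25 B=41 C=35 D=23] open={R7,R8}
Open reservations: ['R7', 'R8'] -> 2

Answer: 2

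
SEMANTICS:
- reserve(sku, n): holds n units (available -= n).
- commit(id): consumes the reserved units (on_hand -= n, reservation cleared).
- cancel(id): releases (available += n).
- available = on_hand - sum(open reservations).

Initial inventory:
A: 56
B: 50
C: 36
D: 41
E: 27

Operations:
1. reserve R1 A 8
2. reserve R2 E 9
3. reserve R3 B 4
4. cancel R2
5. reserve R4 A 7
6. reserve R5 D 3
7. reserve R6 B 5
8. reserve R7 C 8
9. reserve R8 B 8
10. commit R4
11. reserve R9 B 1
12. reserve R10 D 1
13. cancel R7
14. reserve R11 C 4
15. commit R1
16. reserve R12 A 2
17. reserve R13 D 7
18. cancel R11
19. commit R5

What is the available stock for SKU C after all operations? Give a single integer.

Answer: 36

Derivation:
Step 1: reserve R1 A 8 -> on_hand[A=56 B=50 C=36 D=41 E=27] avail[A=48 B=50 C=36 D=41 E=27] open={R1}
Step 2: reserve R2 E 9 -> on_hand[A=56 B=50 C=36 D=41 E=27] avail[A=48 B=50 C=36 D=41 E=18] open={R1,R2}
Step 3: reserve R3 B 4 -> on_hand[A=56 B=50 C=36 D=41 E=27] avail[A=48 B=46 C=36 D=41 E=18] open={R1,R2,R3}
Step 4: cancel R2 -> on_hand[A=56 B=50 C=36 D=41 E=27] avail[A=48 B=46 C=36 D=41 E=27] open={R1,R3}
Step 5: reserve R4 A 7 -> on_hand[A=56 B=50 C=36 D=41 E=27] avail[A=41 B=46 C=36 D=41 E=27] open={R1,R3,R4}
Step 6: reserve R5 D 3 -> on_hand[A=56 B=50 C=36 D=41 E=27] avail[A=41 B=46 C=36 D=38 E=27] open={R1,R3,R4,R5}
Step 7: reserve R6 B 5 -> on_hand[A=56 B=50 C=36 D=41 E=27] avail[A=41 B=41 C=36 D=38 E=27] open={R1,R3,R4,R5,R6}
Step 8: reserve R7 C 8 -> on_hand[A=56 B=50 C=36 D=41 E=27] avail[A=41 B=41 C=28 D=38 E=27] open={R1,R3,R4,R5,R6,R7}
Step 9: reserve R8 B 8 -> on_hand[A=56 B=50 C=36 D=41 E=27] avail[A=41 B=33 C=28 D=38 E=27] open={R1,R3,R4,R5,R6,R7,R8}
Step 10: commit R4 -> on_hand[A=49 B=50 C=36 D=41 E=27] avail[A=41 B=33 C=28 D=38 E=27] open={R1,R3,R5,R6,R7,R8}
Step 11: reserve R9 B 1 -> on_hand[A=49 B=50 C=36 D=41 E=27] avail[A=41 B=32 C=28 D=38 E=27] open={R1,R3,R5,R6,R7,R8,R9}
Step 12: reserve R10 D 1 -> on_hand[A=49 B=50 C=36 D=41 E=27] avail[A=41 B=32 C=28 D=37 E=27] open={R1,R10,R3,R5,R6,R7,R8,R9}
Step 13: cancel R7 -> on_hand[A=49 B=50 C=36 D=41 E=27] avail[A=41 B=32 C=36 D=37 E=27] open={R1,R10,R3,R5,R6,R8,R9}
Step 14: reserve R11 C 4 -> on_hand[A=49 B=50 C=36 D=41 E=27] avail[A=41 B=32 C=32 D=37 E=27] open={R1,R10,R11,R3,R5,R6,R8,R9}
Step 15: commit R1 -> on_hand[A=41 B=50 C=36 D=41 E=27] avail[A=41 B=32 C=32 D=37 E=27] open={R10,R11,R3,R5,R6,R8,R9}
Step 16: reserve R12 A 2 -> on_hand[A=41 B=50 C=36 D=41 E=27] avail[A=39 B=32 C=32 D=37 E=27] open={R10,R11,R12,R3,R5,R6,R8,R9}
Step 17: reserve R13 D 7 -> on_hand[A=41 B=50 C=36 D=41 E=27] avail[A=39 B=32 C=32 D=30 E=27] open={R10,R11,R12,R13,R3,R5,R6,R8,R9}
Step 18: cancel R11 -> on_hand[A=41 B=50 C=36 D=41 E=27] avail[A=39 B=32 C=36 D=30 E=27] open={R10,R12,R13,R3,R5,R6,R8,R9}
Step 19: commit R5 -> on_hand[A=41 B=50 C=36 D=38 E=27] avail[A=39 B=32 C=36 D=30 E=27] open={R10,R12,R13,R3,R6,R8,R9}
Final available[C] = 36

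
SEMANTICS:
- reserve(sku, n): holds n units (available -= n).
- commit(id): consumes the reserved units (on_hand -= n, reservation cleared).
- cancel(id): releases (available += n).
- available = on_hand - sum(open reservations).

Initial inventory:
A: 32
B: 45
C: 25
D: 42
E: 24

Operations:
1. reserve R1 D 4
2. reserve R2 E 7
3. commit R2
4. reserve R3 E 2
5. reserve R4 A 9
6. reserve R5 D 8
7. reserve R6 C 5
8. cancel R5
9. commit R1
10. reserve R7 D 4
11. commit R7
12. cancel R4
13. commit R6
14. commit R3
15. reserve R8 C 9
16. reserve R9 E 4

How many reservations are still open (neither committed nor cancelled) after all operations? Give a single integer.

Answer: 2

Derivation:
Step 1: reserve R1 D 4 -> on_hand[A=32 B=45 C=25 D=42 E=24] avail[A=32 B=45 C=25 D=38 E=24] open={R1}
Step 2: reserve R2 E 7 -> on_hand[A=32 B=45 C=25 D=42 E=24] avail[A=32 B=45 C=25 D=38 E=17] open={R1,R2}
Step 3: commit R2 -> on_hand[A=32 B=45 C=25 D=42 E=17] avail[A=32 B=45 C=25 D=38 E=17] open={R1}
Step 4: reserve R3 E 2 -> on_hand[A=32 B=45 C=25 D=42 E=17] avail[A=32 B=45 C=25 D=38 E=15] open={R1,R3}
Step 5: reserve R4 A 9 -> on_hand[A=32 B=45 C=25 D=42 E=17] avail[A=23 B=45 C=25 D=38 E=15] open={R1,R3,R4}
Step 6: reserve R5 D 8 -> on_hand[A=32 B=45 C=25 D=42 E=17] avail[A=23 B=45 C=25 D=30 E=15] open={R1,R3,R4,R5}
Step 7: reserve R6 C 5 -> on_hand[A=32 B=45 C=25 D=42 E=17] avail[A=23 B=45 C=20 D=30 E=15] open={R1,R3,R4,R5,R6}
Step 8: cancel R5 -> on_hand[A=32 B=45 C=25 D=42 E=17] avail[A=23 B=45 C=20 D=38 E=15] open={R1,R3,R4,R6}
Step 9: commit R1 -> on_hand[A=32 B=45 C=25 D=38 E=17] avail[A=23 B=45 C=20 D=38 E=15] open={R3,R4,R6}
Step 10: reserve R7 D 4 -> on_hand[A=32 B=45 C=25 D=38 E=17] avail[A=23 B=45 C=20 D=34 E=15] open={R3,R4,R6,R7}
Step 11: commit R7 -> on_hand[A=32 B=45 C=25 D=34 E=17] avail[A=23 B=45 C=20 D=34 E=15] open={R3,R4,R6}
Step 12: cancel R4 -> on_hand[A=32 B=45 C=25 D=34 E=17] avail[A=32 B=45 C=20 D=34 E=15] open={R3,R6}
Step 13: commit R6 -> on_hand[A=32 B=45 C=20 D=34 E=17] avail[A=32 B=45 C=20 D=34 E=15] open={R3}
Step 14: commit R3 -> on_hand[A=32 B=45 C=20 D=34 E=15] avail[A=32 B=45 C=20 D=34 E=15] open={}
Step 15: reserve R8 C 9 -> on_hand[A=32 B=45 C=20 D=34 E=15] avail[A=32 B=45 C=11 D=34 E=15] open={R8}
Step 16: reserve R9 E 4 -> on_hand[A=32 B=45 C=20 D=34 E=15] avail[A=32 B=45 C=11 D=34 E=11] open={R8,R9}
Open reservations: ['R8', 'R9'] -> 2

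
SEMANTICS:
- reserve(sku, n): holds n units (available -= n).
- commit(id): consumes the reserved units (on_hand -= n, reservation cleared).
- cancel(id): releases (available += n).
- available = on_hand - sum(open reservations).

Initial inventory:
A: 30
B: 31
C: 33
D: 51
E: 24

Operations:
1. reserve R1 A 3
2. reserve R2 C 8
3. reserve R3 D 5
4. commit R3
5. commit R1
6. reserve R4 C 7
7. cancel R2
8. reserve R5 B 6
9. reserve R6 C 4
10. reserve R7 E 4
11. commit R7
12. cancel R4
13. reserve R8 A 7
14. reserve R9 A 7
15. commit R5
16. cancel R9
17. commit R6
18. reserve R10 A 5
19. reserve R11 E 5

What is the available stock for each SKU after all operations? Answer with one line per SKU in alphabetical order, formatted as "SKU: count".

Answer: A: 15
B: 25
C: 29
D: 46
E: 15

Derivation:
Step 1: reserve R1 A 3 -> on_hand[A=30 B=31 C=33 D=51 E=24] avail[A=27 B=31 C=33 D=51 E=24] open={R1}
Step 2: reserve R2 C 8 -> on_hand[A=30 B=31 C=33 D=51 E=24] avail[A=27 B=31 C=25 D=51 E=24] open={R1,R2}
Step 3: reserve R3 D 5 -> on_hand[A=30 B=31 C=33 D=51 E=24] avail[A=27 B=31 C=25 D=46 E=24] open={R1,R2,R3}
Step 4: commit R3 -> on_hand[A=30 B=31 C=33 D=46 E=24] avail[A=27 B=31 C=25 D=46 E=24] open={R1,R2}
Step 5: commit R1 -> on_hand[A=27 B=31 C=33 D=46 E=24] avail[A=27 B=31 C=25 D=46 E=24] open={R2}
Step 6: reserve R4 C 7 -> on_hand[A=27 B=31 C=33 D=46 E=24] avail[A=27 B=31 C=18 D=46 E=24] open={R2,R4}
Step 7: cancel R2 -> on_hand[A=27 B=31 C=33 D=46 E=24] avail[A=27 B=31 C=26 D=46 E=24] open={R4}
Step 8: reserve R5 B 6 -> on_hand[A=27 B=31 C=33 D=46 E=24] avail[A=27 B=25 C=26 D=46 E=24] open={R4,R5}
Step 9: reserve R6 C 4 -> on_hand[A=27 B=31 C=33 D=46 E=24] avail[A=27 B=25 C=22 D=46 E=24] open={R4,R5,R6}
Step 10: reserve R7 E 4 -> on_hand[A=27 B=31 C=33 D=46 E=24] avail[A=27 B=25 C=22 D=46 E=20] open={R4,R5,R6,R7}
Step 11: commit R7 -> on_hand[A=27 B=31 C=33 D=46 E=20] avail[A=27 B=25 C=22 D=46 E=20] open={R4,R5,R6}
Step 12: cancel R4 -> on_hand[A=27 B=31 C=33 D=46 E=20] avail[A=27 B=25 C=29 D=46 E=20] open={R5,R6}
Step 13: reserve R8 A 7 -> on_hand[A=27 B=31 C=33 D=46 E=20] avail[A=20 B=25 C=29 D=46 E=20] open={R5,R6,R8}
Step 14: reserve R9 A 7 -> on_hand[A=27 B=31 C=33 D=46 E=20] avail[A=13 B=25 C=29 D=46 E=20] open={R5,R6,R8,R9}
Step 15: commit R5 -> on_hand[A=27 B=25 C=33 D=46 E=20] avail[A=13 B=25 C=29 D=46 E=20] open={R6,R8,R9}
Step 16: cancel R9 -> on_hand[A=27 B=25 C=33 D=46 E=20] avail[A=20 B=25 C=29 D=46 E=20] open={R6,R8}
Step 17: commit R6 -> on_hand[A=27 B=25 C=29 D=46 E=20] avail[A=20 B=25 C=29 D=46 E=20] open={R8}
Step 18: reserve R10 A 5 -> on_hand[A=27 B=25 C=29 D=46 E=20] avail[A=15 B=25 C=29 D=46 E=20] open={R10,R8}
Step 19: reserve R11 E 5 -> on_hand[A=27 B=25 C=29 D=46 E=20] avail[A=15 B=25 C=29 D=46 E=15] open={R10,R11,R8}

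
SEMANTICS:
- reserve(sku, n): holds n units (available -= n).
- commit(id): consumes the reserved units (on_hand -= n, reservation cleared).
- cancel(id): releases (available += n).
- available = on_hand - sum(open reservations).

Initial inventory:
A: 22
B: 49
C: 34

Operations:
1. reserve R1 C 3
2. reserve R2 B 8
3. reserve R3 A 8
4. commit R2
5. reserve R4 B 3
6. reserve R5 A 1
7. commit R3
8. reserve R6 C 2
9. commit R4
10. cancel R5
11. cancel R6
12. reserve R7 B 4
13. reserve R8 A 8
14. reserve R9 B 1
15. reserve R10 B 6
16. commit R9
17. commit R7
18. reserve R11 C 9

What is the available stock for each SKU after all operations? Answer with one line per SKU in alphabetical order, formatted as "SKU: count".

Step 1: reserve R1 C 3 -> on_hand[A=22 B=49 C=34] avail[A=22 B=49 C=31] open={R1}
Step 2: reserve R2 B 8 -> on_hand[A=22 B=49 C=34] avail[A=22 B=41 C=31] open={R1,R2}
Step 3: reserve R3 A 8 -> on_hand[A=22 B=49 C=34] avail[A=14 B=41 C=31] open={R1,R2,R3}
Step 4: commit R2 -> on_hand[A=22 B=41 C=34] avail[A=14 B=41 C=31] open={R1,R3}
Step 5: reserve R4 B 3 -> on_hand[A=22 B=41 C=34] avail[A=14 B=38 C=31] open={R1,R3,R4}
Step 6: reserve R5 A 1 -> on_hand[A=22 B=41 C=34] avail[A=13 B=38 C=31] open={R1,R3,R4,R5}
Step 7: commit R3 -> on_hand[A=14 B=41 C=34] avail[A=13 B=38 C=31] open={R1,R4,R5}
Step 8: reserve R6 C 2 -> on_hand[A=14 B=41 C=34] avail[A=13 B=38 C=29] open={R1,R4,R5,R6}
Step 9: commit R4 -> on_hand[A=14 B=38 C=34] avail[A=13 B=38 C=29] open={R1,R5,R6}
Step 10: cancel R5 -> on_hand[A=14 B=38 C=34] avail[A=14 B=38 C=29] open={R1,R6}
Step 11: cancel R6 -> on_hand[A=14 B=38 C=34] avail[A=14 B=38 C=31] open={R1}
Step 12: reserve R7 B 4 -> on_hand[A=14 B=38 C=34] avail[A=14 B=34 C=31] open={R1,R7}
Step 13: reserve R8 A 8 -> on_hand[A=14 B=38 C=34] avail[A=6 B=34 C=31] open={R1,R7,R8}
Step 14: reserve R9 B 1 -> on_hand[A=14 B=38 C=34] avail[A=6 B=33 C=31] open={R1,R7,R8,R9}
Step 15: reserve R10 B 6 -> on_hand[A=14 B=38 C=34] avail[A=6 B=27 C=31] open={R1,R10,R7,R8,R9}
Step 16: commit R9 -> on_hand[A=14 B=37 C=34] avail[A=6 B=27 C=31] open={R1,R10,R7,R8}
Step 17: commit R7 -> on_hand[A=14 B=33 C=34] avail[A=6 B=27 C=31] open={R1,R10,R8}
Step 18: reserve R11 C 9 -> on_hand[A=14 B=33 C=34] avail[A=6 B=27 C=22] open={R1,R10,R11,R8}

Answer: A: 6
B: 27
C: 22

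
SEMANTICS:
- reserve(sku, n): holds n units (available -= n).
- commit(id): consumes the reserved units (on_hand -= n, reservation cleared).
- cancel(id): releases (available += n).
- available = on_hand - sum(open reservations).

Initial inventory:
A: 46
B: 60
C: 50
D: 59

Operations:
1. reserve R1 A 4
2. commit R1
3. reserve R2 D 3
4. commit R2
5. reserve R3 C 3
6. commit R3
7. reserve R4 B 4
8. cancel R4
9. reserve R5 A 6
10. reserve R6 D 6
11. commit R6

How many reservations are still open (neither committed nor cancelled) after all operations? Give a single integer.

Step 1: reserve R1 A 4 -> on_hand[A=46 B=60 C=50 D=59] avail[A=42 B=60 C=50 D=59] open={R1}
Step 2: commit R1 -> on_hand[A=42 B=60 C=50 D=59] avail[A=42 B=60 C=50 D=59] open={}
Step 3: reserve R2 D 3 -> on_hand[A=42 B=60 C=50 D=59] avail[A=42 B=60 C=50 D=56] open={R2}
Step 4: commit R2 -> on_hand[A=42 B=60 C=50 D=56] avail[A=42 B=60 C=50 D=56] open={}
Step 5: reserve R3 C 3 -> on_hand[A=42 B=60 C=50 D=56] avail[A=42 B=60 C=47 D=56] open={R3}
Step 6: commit R3 -> on_hand[A=42 B=60 C=47 D=56] avail[A=42 B=60 C=47 D=56] open={}
Step 7: reserve R4 B 4 -> on_hand[A=42 B=60 C=47 D=56] avail[A=42 B=56 C=47 D=56] open={R4}
Step 8: cancel R4 -> on_hand[A=42 B=60 C=47 D=56] avail[A=42 B=60 C=47 D=56] open={}
Step 9: reserve R5 A 6 -> on_hand[A=42 B=60 C=47 D=56] avail[A=36 B=60 C=47 D=56] open={R5}
Step 10: reserve R6 D 6 -> on_hand[A=42 B=60 C=47 D=56] avail[A=36 B=60 C=47 D=50] open={R5,R6}
Step 11: commit R6 -> on_hand[A=42 B=60 C=47 D=50] avail[A=36 B=60 C=47 D=50] open={R5}
Open reservations: ['R5'] -> 1

Answer: 1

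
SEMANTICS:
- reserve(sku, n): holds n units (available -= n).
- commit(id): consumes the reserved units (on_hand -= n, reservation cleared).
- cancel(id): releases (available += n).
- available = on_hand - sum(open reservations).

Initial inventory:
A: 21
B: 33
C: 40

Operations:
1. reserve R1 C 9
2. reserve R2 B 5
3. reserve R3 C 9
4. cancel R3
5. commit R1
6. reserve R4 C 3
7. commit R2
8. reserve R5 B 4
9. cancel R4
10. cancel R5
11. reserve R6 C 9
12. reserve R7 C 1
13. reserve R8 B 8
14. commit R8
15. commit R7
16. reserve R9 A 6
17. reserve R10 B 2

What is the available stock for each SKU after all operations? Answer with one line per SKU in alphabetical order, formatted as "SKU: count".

Answer: A: 15
B: 18
C: 21

Derivation:
Step 1: reserve R1 C 9 -> on_hand[A=21 B=33 C=40] avail[A=21 B=33 C=31] open={R1}
Step 2: reserve R2 B 5 -> on_hand[A=21 B=33 C=40] avail[A=21 B=28 C=31] open={R1,R2}
Step 3: reserve R3 C 9 -> on_hand[A=21 B=33 C=40] avail[A=21 B=28 C=22] open={R1,R2,R3}
Step 4: cancel R3 -> on_hand[A=21 B=33 C=40] avail[A=21 B=28 C=31] open={R1,R2}
Step 5: commit R1 -> on_hand[A=21 B=33 C=31] avail[A=21 B=28 C=31] open={R2}
Step 6: reserve R4 C 3 -> on_hand[A=21 B=33 C=31] avail[A=21 B=28 C=28] open={R2,R4}
Step 7: commit R2 -> on_hand[A=21 B=28 C=31] avail[A=21 B=28 C=28] open={R4}
Step 8: reserve R5 B 4 -> on_hand[A=21 B=28 C=31] avail[A=21 B=24 C=28] open={R4,R5}
Step 9: cancel R4 -> on_hand[A=21 B=28 C=31] avail[A=21 B=24 C=31] open={R5}
Step 10: cancel R5 -> on_hand[A=21 B=28 C=31] avail[A=21 B=28 C=31] open={}
Step 11: reserve R6 C 9 -> on_hand[A=21 B=28 C=31] avail[A=21 B=28 C=22] open={R6}
Step 12: reserve R7 C 1 -> on_hand[A=21 B=28 C=31] avail[A=21 B=28 C=21] open={R6,R7}
Step 13: reserve R8 B 8 -> on_hand[A=21 B=28 C=31] avail[A=21 B=20 C=21] open={R6,R7,R8}
Step 14: commit R8 -> on_hand[A=21 B=20 C=31] avail[A=21 B=20 C=21] open={R6,R7}
Step 15: commit R7 -> on_hand[A=21 B=20 C=30] avail[A=21 B=20 C=21] open={R6}
Step 16: reserve R9 A 6 -> on_hand[A=21 B=20 C=30] avail[A=15 B=20 C=21] open={R6,R9}
Step 17: reserve R10 B 2 -> on_hand[A=21 B=20 C=30] avail[A=15 B=18 C=21] open={R10,R6,R9}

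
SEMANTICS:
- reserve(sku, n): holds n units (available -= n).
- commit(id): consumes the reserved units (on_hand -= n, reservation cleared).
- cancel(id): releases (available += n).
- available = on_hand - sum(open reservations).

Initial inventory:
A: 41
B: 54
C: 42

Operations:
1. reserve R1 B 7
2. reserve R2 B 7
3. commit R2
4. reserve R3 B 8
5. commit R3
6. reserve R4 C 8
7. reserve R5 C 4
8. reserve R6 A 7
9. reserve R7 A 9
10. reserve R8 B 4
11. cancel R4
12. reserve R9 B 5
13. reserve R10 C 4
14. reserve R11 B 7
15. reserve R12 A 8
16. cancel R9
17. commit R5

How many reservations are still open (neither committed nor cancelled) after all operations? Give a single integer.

Step 1: reserve R1 B 7 -> on_hand[A=41 B=54 C=42] avail[A=41 B=47 C=42] open={R1}
Step 2: reserve R2 B 7 -> on_hand[A=41 B=54 C=42] avail[A=41 B=40 C=42] open={R1,R2}
Step 3: commit R2 -> on_hand[A=41 B=47 C=42] avail[A=41 B=40 C=42] open={R1}
Step 4: reserve R3 B 8 -> on_hand[A=41 B=47 C=42] avail[A=41 B=32 C=42] open={R1,R3}
Step 5: commit R3 -> on_hand[A=41 B=39 C=42] avail[A=41 B=32 C=42] open={R1}
Step 6: reserve R4 C 8 -> on_hand[A=41 B=39 C=42] avail[A=41 B=32 C=34] open={R1,R4}
Step 7: reserve R5 C 4 -> on_hand[A=41 B=39 C=42] avail[A=41 B=32 C=30] open={R1,R4,R5}
Step 8: reserve R6 A 7 -> on_hand[A=41 B=39 C=42] avail[A=34 B=32 C=30] open={R1,R4,R5,R6}
Step 9: reserve R7 A 9 -> on_hand[A=41 B=39 C=42] avail[A=25 B=32 C=30] open={R1,R4,R5,R6,R7}
Step 10: reserve R8 B 4 -> on_hand[A=41 B=39 C=42] avail[A=25 B=28 C=30] open={R1,R4,R5,R6,R7,R8}
Step 11: cancel R4 -> on_hand[A=41 B=39 C=42] avail[A=25 B=28 C=38] open={R1,R5,R6,R7,R8}
Step 12: reserve R9 B 5 -> on_hand[A=41 B=39 C=42] avail[A=25 B=23 C=38] open={R1,R5,R6,R7,R8,R9}
Step 13: reserve R10 C 4 -> on_hand[A=41 B=39 C=42] avail[A=25 B=23 C=34] open={R1,R10,R5,R6,R7,R8,R9}
Step 14: reserve R11 B 7 -> on_hand[A=41 B=39 C=42] avail[A=25 B=16 C=34] open={R1,R10,R11,R5,R6,R7,R8,R9}
Step 15: reserve R12 A 8 -> on_hand[A=41 B=39 C=42] avail[A=17 B=16 C=34] open={R1,R10,R11,R12,R5,R6,R7,R8,R9}
Step 16: cancel R9 -> on_hand[A=41 B=39 C=42] avail[A=17 B=21 C=34] open={R1,R10,R11,R12,R5,R6,R7,R8}
Step 17: commit R5 -> on_hand[A=41 B=39 C=38] avail[A=17 B=21 C=34] open={R1,R10,R11,R12,R6,R7,R8}
Open reservations: ['R1', 'R10', 'R11', 'R12', 'R6', 'R7', 'R8'] -> 7

Answer: 7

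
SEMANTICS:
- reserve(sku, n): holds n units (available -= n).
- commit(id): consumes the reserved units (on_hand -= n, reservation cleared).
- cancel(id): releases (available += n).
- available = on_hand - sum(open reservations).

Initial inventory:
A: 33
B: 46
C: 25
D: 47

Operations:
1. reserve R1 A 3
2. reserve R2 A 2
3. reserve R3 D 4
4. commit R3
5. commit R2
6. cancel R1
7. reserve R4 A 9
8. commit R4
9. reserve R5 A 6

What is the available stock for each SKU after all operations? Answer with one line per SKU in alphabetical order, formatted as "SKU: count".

Answer: A: 16
B: 46
C: 25
D: 43

Derivation:
Step 1: reserve R1 A 3 -> on_hand[A=33 B=46 C=25 D=47] avail[A=30 B=46 C=25 D=47] open={R1}
Step 2: reserve R2 A 2 -> on_hand[A=33 B=46 C=25 D=47] avail[A=28 B=46 C=25 D=47] open={R1,R2}
Step 3: reserve R3 D 4 -> on_hand[A=33 B=46 C=25 D=47] avail[A=28 B=46 C=25 D=43] open={R1,R2,R3}
Step 4: commit R3 -> on_hand[A=33 B=46 C=25 D=43] avail[A=28 B=46 C=25 D=43] open={R1,R2}
Step 5: commit R2 -> on_hand[A=31 B=46 C=25 D=43] avail[A=28 B=46 C=25 D=43] open={R1}
Step 6: cancel R1 -> on_hand[A=31 B=46 C=25 D=43] avail[A=31 B=46 C=25 D=43] open={}
Step 7: reserve R4 A 9 -> on_hand[A=31 B=46 C=25 D=43] avail[A=22 B=46 C=25 D=43] open={R4}
Step 8: commit R4 -> on_hand[A=22 B=46 C=25 D=43] avail[A=22 B=46 C=25 D=43] open={}
Step 9: reserve R5 A 6 -> on_hand[A=22 B=46 C=25 D=43] avail[A=16 B=46 C=25 D=43] open={R5}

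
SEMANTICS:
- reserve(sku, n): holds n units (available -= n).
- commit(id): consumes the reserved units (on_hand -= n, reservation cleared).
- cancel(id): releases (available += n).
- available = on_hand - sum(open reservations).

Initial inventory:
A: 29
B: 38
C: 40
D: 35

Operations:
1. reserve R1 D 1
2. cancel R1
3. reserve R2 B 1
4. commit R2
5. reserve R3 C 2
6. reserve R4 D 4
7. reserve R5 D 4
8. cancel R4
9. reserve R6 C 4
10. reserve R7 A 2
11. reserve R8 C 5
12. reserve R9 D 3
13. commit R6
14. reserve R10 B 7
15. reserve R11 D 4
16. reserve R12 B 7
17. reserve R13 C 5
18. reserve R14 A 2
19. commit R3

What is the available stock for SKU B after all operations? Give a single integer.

Answer: 23

Derivation:
Step 1: reserve R1 D 1 -> on_hand[A=29 B=38 C=40 D=35] avail[A=29 B=38 C=40 D=34] open={R1}
Step 2: cancel R1 -> on_hand[A=29 B=38 C=40 D=35] avail[A=29 B=38 C=40 D=35] open={}
Step 3: reserve R2 B 1 -> on_hand[A=29 B=38 C=40 D=35] avail[A=29 B=37 C=40 D=35] open={R2}
Step 4: commit R2 -> on_hand[A=29 B=37 C=40 D=35] avail[A=29 B=37 C=40 D=35] open={}
Step 5: reserve R3 C 2 -> on_hand[A=29 B=37 C=40 D=35] avail[A=29 B=37 C=38 D=35] open={R3}
Step 6: reserve R4 D 4 -> on_hand[A=29 B=37 C=40 D=35] avail[A=29 B=37 C=38 D=31] open={R3,R4}
Step 7: reserve R5 D 4 -> on_hand[A=29 B=37 C=40 D=35] avail[A=29 B=37 C=38 D=27] open={R3,R4,R5}
Step 8: cancel R4 -> on_hand[A=29 B=37 C=40 D=35] avail[A=29 B=37 C=38 D=31] open={R3,R5}
Step 9: reserve R6 C 4 -> on_hand[A=29 B=37 C=40 D=35] avail[A=29 B=37 C=34 D=31] open={R3,R5,R6}
Step 10: reserve R7 A 2 -> on_hand[A=29 B=37 C=40 D=35] avail[A=27 B=37 C=34 D=31] open={R3,R5,R6,R7}
Step 11: reserve R8 C 5 -> on_hand[A=29 B=37 C=40 D=35] avail[A=27 B=37 C=29 D=31] open={R3,R5,R6,R7,R8}
Step 12: reserve R9 D 3 -> on_hand[A=29 B=37 C=40 D=35] avail[A=27 B=37 C=29 D=28] open={R3,R5,R6,R7,R8,R9}
Step 13: commit R6 -> on_hand[A=29 B=37 C=36 D=35] avail[A=27 B=37 C=29 D=28] open={R3,R5,R7,R8,R9}
Step 14: reserve R10 B 7 -> on_hand[A=29 B=37 C=36 D=35] avail[A=27 B=30 C=29 D=28] open={R10,R3,R5,R7,R8,R9}
Step 15: reserve R11 D 4 -> on_hand[A=29 B=37 C=36 D=35] avail[A=27 B=30 C=29 D=24] open={R10,R11,R3,R5,R7,R8,R9}
Step 16: reserve R12 B 7 -> on_hand[A=29 B=37 C=36 D=35] avail[A=27 B=23 C=29 D=24] open={R10,R11,R12,R3,R5,R7,R8,R9}
Step 17: reserve R13 C 5 -> on_hand[A=29 B=37 C=36 D=35] avail[A=27 B=23 C=24 D=24] open={R10,R11,R12,R13,R3,R5,R7,R8,R9}
Step 18: reserve R14 A 2 -> on_hand[A=29 B=37 C=36 D=35] avail[A=25 B=23 C=24 D=24] open={R10,R11,R12,R13,R14,R3,R5,R7,R8,R9}
Step 19: commit R3 -> on_hand[A=29 B=37 C=34 D=35] avail[A=25 B=23 C=24 D=24] open={R10,R11,R12,R13,R14,R5,R7,R8,R9}
Final available[B] = 23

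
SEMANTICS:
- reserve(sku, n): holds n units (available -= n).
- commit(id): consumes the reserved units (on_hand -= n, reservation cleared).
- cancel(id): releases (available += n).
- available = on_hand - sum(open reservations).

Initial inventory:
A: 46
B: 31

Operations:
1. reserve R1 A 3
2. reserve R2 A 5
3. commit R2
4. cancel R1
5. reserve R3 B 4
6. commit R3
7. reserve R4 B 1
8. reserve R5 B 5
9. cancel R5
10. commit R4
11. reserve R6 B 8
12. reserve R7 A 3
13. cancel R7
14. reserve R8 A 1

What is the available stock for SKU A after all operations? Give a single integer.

Step 1: reserve R1 A 3 -> on_hand[A=46 B=31] avail[A=43 B=31] open={R1}
Step 2: reserve R2 A 5 -> on_hand[A=46 B=31] avail[A=38 B=31] open={R1,R2}
Step 3: commit R2 -> on_hand[A=41 B=31] avail[A=38 B=31] open={R1}
Step 4: cancel R1 -> on_hand[A=41 B=31] avail[A=41 B=31] open={}
Step 5: reserve R3 B 4 -> on_hand[A=41 B=31] avail[A=41 B=27] open={R3}
Step 6: commit R3 -> on_hand[A=41 B=27] avail[A=41 B=27] open={}
Step 7: reserve R4 B 1 -> on_hand[A=41 B=27] avail[A=41 B=26] open={R4}
Step 8: reserve R5 B 5 -> on_hand[A=41 B=27] avail[A=41 B=21] open={R4,R5}
Step 9: cancel R5 -> on_hand[A=41 B=27] avail[A=41 B=26] open={R4}
Step 10: commit R4 -> on_hand[A=41 B=26] avail[A=41 B=26] open={}
Step 11: reserve R6 B 8 -> on_hand[A=41 B=26] avail[A=41 B=18] open={R6}
Step 12: reserve R7 A 3 -> on_hand[A=41 B=26] avail[A=38 B=18] open={R6,R7}
Step 13: cancel R7 -> on_hand[A=41 B=26] avail[A=41 B=18] open={R6}
Step 14: reserve R8 A 1 -> on_hand[A=41 B=26] avail[A=40 B=18] open={R6,R8}
Final available[A] = 40

Answer: 40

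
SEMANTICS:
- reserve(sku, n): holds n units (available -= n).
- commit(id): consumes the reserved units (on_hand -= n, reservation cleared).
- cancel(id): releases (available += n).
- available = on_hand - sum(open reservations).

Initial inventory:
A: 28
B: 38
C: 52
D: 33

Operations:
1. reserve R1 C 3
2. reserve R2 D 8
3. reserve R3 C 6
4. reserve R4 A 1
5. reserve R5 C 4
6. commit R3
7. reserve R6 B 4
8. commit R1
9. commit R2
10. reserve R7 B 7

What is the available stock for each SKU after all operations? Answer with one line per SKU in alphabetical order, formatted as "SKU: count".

Answer: A: 27
B: 27
C: 39
D: 25

Derivation:
Step 1: reserve R1 C 3 -> on_hand[A=28 B=38 C=52 D=33] avail[A=28 B=38 C=49 D=33] open={R1}
Step 2: reserve R2 D 8 -> on_hand[A=28 B=38 C=52 D=33] avail[A=28 B=38 C=49 D=25] open={R1,R2}
Step 3: reserve R3 C 6 -> on_hand[A=28 B=38 C=52 D=33] avail[A=28 B=38 C=43 D=25] open={R1,R2,R3}
Step 4: reserve R4 A 1 -> on_hand[A=28 B=38 C=52 D=33] avail[A=27 B=38 C=43 D=25] open={R1,R2,R3,R4}
Step 5: reserve R5 C 4 -> on_hand[A=28 B=38 C=52 D=33] avail[A=27 B=38 C=39 D=25] open={R1,R2,R3,R4,R5}
Step 6: commit R3 -> on_hand[A=28 B=38 C=46 D=33] avail[A=27 B=38 C=39 D=25] open={R1,R2,R4,R5}
Step 7: reserve R6 B 4 -> on_hand[A=28 B=38 C=46 D=33] avail[A=27 B=34 C=39 D=25] open={R1,R2,R4,R5,R6}
Step 8: commit R1 -> on_hand[A=28 B=38 C=43 D=33] avail[A=27 B=34 C=39 D=25] open={R2,R4,R5,R6}
Step 9: commit R2 -> on_hand[A=28 B=38 C=43 D=25] avail[A=27 B=34 C=39 D=25] open={R4,R5,R6}
Step 10: reserve R7 B 7 -> on_hand[A=28 B=38 C=43 D=25] avail[A=27 B=27 C=39 D=25] open={R4,R5,R6,R7}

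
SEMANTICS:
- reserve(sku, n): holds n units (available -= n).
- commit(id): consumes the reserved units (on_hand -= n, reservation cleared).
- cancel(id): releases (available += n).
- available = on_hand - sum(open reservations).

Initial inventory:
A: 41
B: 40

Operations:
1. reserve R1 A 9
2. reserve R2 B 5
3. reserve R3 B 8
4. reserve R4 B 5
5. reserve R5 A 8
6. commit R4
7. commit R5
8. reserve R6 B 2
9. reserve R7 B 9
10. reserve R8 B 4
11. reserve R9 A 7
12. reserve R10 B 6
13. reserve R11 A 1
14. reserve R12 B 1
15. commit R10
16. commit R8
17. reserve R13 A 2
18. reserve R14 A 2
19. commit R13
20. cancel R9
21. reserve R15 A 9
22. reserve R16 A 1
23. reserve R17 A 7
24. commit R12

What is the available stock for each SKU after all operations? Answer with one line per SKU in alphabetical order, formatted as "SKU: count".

Answer: A: 2
B: 0

Derivation:
Step 1: reserve R1 A 9 -> on_hand[A=41 B=40] avail[A=32 B=40] open={R1}
Step 2: reserve R2 B 5 -> on_hand[A=41 B=40] avail[A=32 B=35] open={R1,R2}
Step 3: reserve R3 B 8 -> on_hand[A=41 B=40] avail[A=32 B=27] open={R1,R2,R3}
Step 4: reserve R4 B 5 -> on_hand[A=41 B=40] avail[A=32 B=22] open={R1,R2,R3,R4}
Step 5: reserve R5 A 8 -> on_hand[A=41 B=40] avail[A=24 B=22] open={R1,R2,R3,R4,R5}
Step 6: commit R4 -> on_hand[A=41 B=35] avail[A=24 B=22] open={R1,R2,R3,R5}
Step 7: commit R5 -> on_hand[A=33 B=35] avail[A=24 B=22] open={R1,R2,R3}
Step 8: reserve R6 B 2 -> on_hand[A=33 B=35] avail[A=24 B=20] open={R1,R2,R3,R6}
Step 9: reserve R7 B 9 -> on_hand[A=33 B=35] avail[A=24 B=11] open={R1,R2,R3,R6,R7}
Step 10: reserve R8 B 4 -> on_hand[A=33 B=35] avail[A=24 B=7] open={R1,R2,R3,R6,R7,R8}
Step 11: reserve R9 A 7 -> on_hand[A=33 B=35] avail[A=17 B=7] open={R1,R2,R3,R6,R7,R8,R9}
Step 12: reserve R10 B 6 -> on_hand[A=33 B=35] avail[A=17 B=1] open={R1,R10,R2,R3,R6,R7,R8,R9}
Step 13: reserve R11 A 1 -> on_hand[A=33 B=35] avail[A=16 B=1] open={R1,R10,R11,R2,R3,R6,R7,R8,R9}
Step 14: reserve R12 B 1 -> on_hand[A=33 B=35] avail[A=16 B=0] open={R1,R10,R11,R12,R2,R3,R6,R7,R8,R9}
Step 15: commit R10 -> on_hand[A=33 B=29] avail[A=16 B=0] open={R1,R11,R12,R2,R3,R6,R7,R8,R9}
Step 16: commit R8 -> on_hand[A=33 B=25] avail[A=16 B=0] open={R1,R11,R12,R2,R3,R6,R7,R9}
Step 17: reserve R13 A 2 -> on_hand[A=33 B=25] avail[A=14 B=0] open={R1,R11,R12,R13,R2,R3,R6,R7,R9}
Step 18: reserve R14 A 2 -> on_hand[A=33 B=25] avail[A=12 B=0] open={R1,R11,R12,R13,R14,R2,R3,R6,R7,R9}
Step 19: commit R13 -> on_hand[A=31 B=25] avail[A=12 B=0] open={R1,R11,R12,R14,R2,R3,R6,R7,R9}
Step 20: cancel R9 -> on_hand[A=31 B=25] avail[A=19 B=0] open={R1,R11,R12,R14,R2,R3,R6,R7}
Step 21: reserve R15 A 9 -> on_hand[A=31 B=25] avail[A=10 B=0] open={R1,R11,R12,R14,R15,R2,R3,R6,R7}
Step 22: reserve R16 A 1 -> on_hand[A=31 B=25] avail[A=9 B=0] open={R1,R11,R12,R14,R15,R16,R2,R3,R6,R7}
Step 23: reserve R17 A 7 -> on_hand[A=31 B=25] avail[A=2 B=0] open={R1,R11,R12,R14,R15,R16,R17,R2,R3,R6,R7}
Step 24: commit R12 -> on_hand[A=31 B=24] avail[A=2 B=0] open={R1,R11,R14,R15,R16,R17,R2,R3,R6,R7}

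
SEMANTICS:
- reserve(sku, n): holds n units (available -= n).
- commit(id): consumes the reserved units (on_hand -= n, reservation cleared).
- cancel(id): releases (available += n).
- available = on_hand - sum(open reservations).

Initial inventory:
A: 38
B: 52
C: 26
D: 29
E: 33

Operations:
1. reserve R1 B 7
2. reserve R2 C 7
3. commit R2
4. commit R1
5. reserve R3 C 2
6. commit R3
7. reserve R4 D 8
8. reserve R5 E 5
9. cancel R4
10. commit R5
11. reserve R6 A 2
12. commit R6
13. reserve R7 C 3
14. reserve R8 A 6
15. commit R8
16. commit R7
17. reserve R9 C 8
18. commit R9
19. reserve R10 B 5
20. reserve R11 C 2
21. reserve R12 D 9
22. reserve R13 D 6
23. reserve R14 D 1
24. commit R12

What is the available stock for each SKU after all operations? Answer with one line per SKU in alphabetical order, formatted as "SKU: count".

Answer: A: 30
B: 40
C: 4
D: 13
E: 28

Derivation:
Step 1: reserve R1 B 7 -> on_hand[A=38 B=52 C=26 D=29 E=33] avail[A=38 B=45 C=26 D=29 E=33] open={R1}
Step 2: reserve R2 C 7 -> on_hand[A=38 B=52 C=26 D=29 E=33] avail[A=38 B=45 C=19 D=29 E=33] open={R1,R2}
Step 3: commit R2 -> on_hand[A=38 B=52 C=19 D=29 E=33] avail[A=38 B=45 C=19 D=29 E=33] open={R1}
Step 4: commit R1 -> on_hand[A=38 B=45 C=19 D=29 E=33] avail[A=38 B=45 C=19 D=29 E=33] open={}
Step 5: reserve R3 C 2 -> on_hand[A=38 B=45 C=19 D=29 E=33] avail[A=38 B=45 C=17 D=29 E=33] open={R3}
Step 6: commit R3 -> on_hand[A=38 B=45 C=17 D=29 E=33] avail[A=38 B=45 C=17 D=29 E=33] open={}
Step 7: reserve R4 D 8 -> on_hand[A=38 B=45 C=17 D=29 E=33] avail[A=38 B=45 C=17 D=21 E=33] open={R4}
Step 8: reserve R5 E 5 -> on_hand[A=38 B=45 C=17 D=29 E=33] avail[A=38 B=45 C=17 D=21 E=28] open={R4,R5}
Step 9: cancel R4 -> on_hand[A=38 B=45 C=17 D=29 E=33] avail[A=38 B=45 C=17 D=29 E=28] open={R5}
Step 10: commit R5 -> on_hand[A=38 B=45 C=17 D=29 E=28] avail[A=38 B=45 C=17 D=29 E=28] open={}
Step 11: reserve R6 A 2 -> on_hand[A=38 B=45 C=17 D=29 E=28] avail[A=36 B=45 C=17 D=29 E=28] open={R6}
Step 12: commit R6 -> on_hand[A=36 B=45 C=17 D=29 E=28] avail[A=36 B=45 C=17 D=29 E=28] open={}
Step 13: reserve R7 C 3 -> on_hand[A=36 B=45 C=17 D=29 E=28] avail[A=36 B=45 C=14 D=29 E=28] open={R7}
Step 14: reserve R8 A 6 -> on_hand[A=36 B=45 C=17 D=29 E=28] avail[A=30 B=45 C=14 D=29 E=28] open={R7,R8}
Step 15: commit R8 -> on_hand[A=30 B=45 C=17 D=29 E=28] avail[A=30 B=45 C=14 D=29 E=28] open={R7}
Step 16: commit R7 -> on_hand[A=30 B=45 C=14 D=29 E=28] avail[A=30 B=45 C=14 D=29 E=28] open={}
Step 17: reserve R9 C 8 -> on_hand[A=30 B=45 C=14 D=29 E=28] avail[A=30 B=45 C=6 D=29 E=28] open={R9}
Step 18: commit R9 -> on_hand[A=30 B=45 C=6 D=29 E=28] avail[A=30 B=45 C=6 D=29 E=28] open={}
Step 19: reserve R10 B 5 -> on_hand[A=30 B=45 C=6 D=29 E=28] avail[A=30 B=40 C=6 D=29 E=28] open={R10}
Step 20: reserve R11 C 2 -> on_hand[A=30 B=45 C=6 D=29 E=28] avail[A=30 B=40 C=4 D=29 E=28] open={R10,R11}
Step 21: reserve R12 D 9 -> on_hand[A=30 B=45 C=6 D=29 E=28] avail[A=30 B=40 C=4 D=20 E=28] open={R10,R11,R12}
Step 22: reserve R13 D 6 -> on_hand[A=30 B=45 C=6 D=29 E=28] avail[A=30 B=40 C=4 D=14 E=28] open={R10,R11,R12,R13}
Step 23: reserve R14 D 1 -> on_hand[A=30 B=45 C=6 D=29 E=28] avail[A=30 B=40 C=4 D=13 E=28] open={R10,R11,R12,R13,R14}
Step 24: commit R12 -> on_hand[A=30 B=45 C=6 D=20 E=28] avail[A=30 B=40 C=4 D=13 E=28] open={R10,R11,R13,R14}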